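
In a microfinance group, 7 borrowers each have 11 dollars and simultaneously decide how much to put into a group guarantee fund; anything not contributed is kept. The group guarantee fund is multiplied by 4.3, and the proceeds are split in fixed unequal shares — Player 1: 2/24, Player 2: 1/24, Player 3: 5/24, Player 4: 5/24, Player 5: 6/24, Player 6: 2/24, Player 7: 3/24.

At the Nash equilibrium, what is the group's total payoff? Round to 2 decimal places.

For player j, contributing a unit is worthwhile iff 4.3 × (j's share) ≥ 1, i.e. iff j's share is at least 0.2326.
Only Player 5 (6/24) clears that bar, contributing 11; the remaining 6 contribute 0. Total contributed: 11.
The group guarantee fund pays out 4.3 × 11 = 47.30 in total (split across the unequal shares, but the aggregate is all that matters for the group sum).
The 6 free-riders keep 11 each, adding 66. Group total = 66 + 47.30 = 113.30.

113.30 dollars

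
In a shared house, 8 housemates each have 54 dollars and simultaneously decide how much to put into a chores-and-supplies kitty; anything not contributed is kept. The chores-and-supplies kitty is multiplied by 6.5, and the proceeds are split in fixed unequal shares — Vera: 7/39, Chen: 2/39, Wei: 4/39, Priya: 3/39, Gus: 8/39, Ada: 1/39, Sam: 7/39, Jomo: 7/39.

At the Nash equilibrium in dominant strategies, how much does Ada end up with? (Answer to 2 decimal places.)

A player with share s gets back 6.5·s per unit contributed, so full contribution is dominant for anyone with s > 1/6.5 = 0.1538 and zero contribution is dominant for anyone below.
The shares above 0.1538 belong to Vera, Gus, Sam and Jomo, contributing 54 each; the remaining 4 contribute 0. Total contributed: 216.
Ada keeps 54 and receives 6.5 × 216 × 1/39 = 36.00 from the chores-and-supplies kitty, for a payoff of 90.00.

90.00 dollars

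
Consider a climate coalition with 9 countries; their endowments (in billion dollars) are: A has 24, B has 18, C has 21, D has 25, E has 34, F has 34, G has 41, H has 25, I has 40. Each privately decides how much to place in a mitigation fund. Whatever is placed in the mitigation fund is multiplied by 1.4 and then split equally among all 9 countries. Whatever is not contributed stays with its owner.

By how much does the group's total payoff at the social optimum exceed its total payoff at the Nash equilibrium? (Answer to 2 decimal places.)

104.80 billion dollars

The private return per contributed unit is 1.4/9 = 0.1556 < 1 for every player regardless of endowment, so the Nash equilibrium is zero contribution and the group total is Σ E_j = 24 + 18 + 21 + 25 + 34 + 34 + 41 + 25 + 40 = 262.
Each contributed unit returns 1.400 to the group, so the social optimum is full contribution by everyone: group total = 1.400 × 262 = 366.80.
Efficiency loss = (1.400 − 1) × 262 = 104.80.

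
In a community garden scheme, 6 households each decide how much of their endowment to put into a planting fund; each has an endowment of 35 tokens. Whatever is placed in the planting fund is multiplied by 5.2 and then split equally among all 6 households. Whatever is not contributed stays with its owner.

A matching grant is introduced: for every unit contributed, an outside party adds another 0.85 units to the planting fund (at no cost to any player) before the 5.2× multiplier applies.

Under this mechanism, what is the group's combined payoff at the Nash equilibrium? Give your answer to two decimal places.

2020.20 tokens

Under the mechanism each unit contributed yields 5.2 × 1.85 / 6 = 1.6033 back to its contributor per unit of net cost, which exceeds 1, making full contribution the dominant choice for everyone.
At the Nash equilibrium everyone contributes 35. Group total payoff = 5.2 × 1.85 × 210 = 2020.20.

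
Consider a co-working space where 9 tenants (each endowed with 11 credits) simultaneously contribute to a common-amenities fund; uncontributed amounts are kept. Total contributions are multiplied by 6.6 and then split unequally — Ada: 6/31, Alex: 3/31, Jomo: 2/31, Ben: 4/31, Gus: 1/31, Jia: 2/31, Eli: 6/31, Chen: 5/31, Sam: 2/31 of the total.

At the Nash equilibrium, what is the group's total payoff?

Player j's private return per contributed unit is 6.6 × (j's share). Contributing is weakly dominant for j when that share is at least 1/6.6 = 0.1515, and contributing 0 is dominant otherwise.
Ada, Eli and Chen are above the threshold, contributing 11 each; the remaining 6 contribute 0. Total contributed: 33.
The common-amenities fund pays out 6.6 × 33 = 217.80 in total (split across the unequal shares, but the aggregate is all that matters for the group sum).
The 6 free-riders keep 11 each, adding 66. Group total = 66 + 217.80 = 283.80.

283.80 credits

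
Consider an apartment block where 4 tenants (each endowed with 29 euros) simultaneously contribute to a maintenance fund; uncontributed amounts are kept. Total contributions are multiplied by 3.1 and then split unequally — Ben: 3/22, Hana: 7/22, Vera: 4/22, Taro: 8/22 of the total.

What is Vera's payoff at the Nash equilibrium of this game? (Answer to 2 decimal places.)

Player j's private return per contributed unit is 3.1 × (j's share). Contributing is weakly dominant for j when that share is at least 1/3.1 = 0.3226, and contributing 0 is dominant otherwise.
Only Taro (8/22) clears that bar, contributing 29; the remaining 3 contribute 0. Total contributed: 29.
Vera keeps 29 and receives 3.1 × 29 × 4/22 = 16.35 from the maintenance fund, for a payoff of 45.35.

45.35 euros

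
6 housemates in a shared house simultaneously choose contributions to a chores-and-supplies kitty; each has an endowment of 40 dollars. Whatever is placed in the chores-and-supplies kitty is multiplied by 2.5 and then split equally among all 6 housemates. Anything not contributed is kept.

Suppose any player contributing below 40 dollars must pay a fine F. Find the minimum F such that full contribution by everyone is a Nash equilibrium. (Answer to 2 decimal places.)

23.33 dollars

Given the others contribute fully, the best deviation is to contribute 0 (any partial contribution still incurs the fine and gives up units whose private return 0.4167 is below 1).
Deviating from 40 to 0 saves 40 dollars but forfeits the deviator's share of the drop in the chores-and-supplies kitty: 2.5/6 × 40 = 16.67.
So the deviation gain is 40 − 16.67 = 23.33, and the fine must be at least 23.33 dollars to wipe it out.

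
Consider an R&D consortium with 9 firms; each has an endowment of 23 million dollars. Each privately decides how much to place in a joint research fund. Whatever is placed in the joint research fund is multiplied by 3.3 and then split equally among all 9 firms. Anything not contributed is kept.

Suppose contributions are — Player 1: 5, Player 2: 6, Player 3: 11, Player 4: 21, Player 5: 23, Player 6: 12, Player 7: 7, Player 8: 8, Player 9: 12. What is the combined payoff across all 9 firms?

Total contributed: 5 + 6 + 11 + 21 + 23 + 12 + 7 + 8 + 12 = 105; total kept: 9 × 23 − 105 = 102.
The joint research fund pays out 3.3 × 105 = 346.50 in aggregate.
Group total = 102 + 346.50 = 448.50.

448.50 million dollars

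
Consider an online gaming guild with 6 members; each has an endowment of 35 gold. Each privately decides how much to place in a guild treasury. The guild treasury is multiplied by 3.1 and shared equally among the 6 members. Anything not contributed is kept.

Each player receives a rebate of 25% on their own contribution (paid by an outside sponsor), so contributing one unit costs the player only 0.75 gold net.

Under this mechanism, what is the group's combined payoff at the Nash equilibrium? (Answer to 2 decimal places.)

210.00 gold

Even with the mechanism, each unit contributed returns only (3.1/6) / 0.75 = 0.6889 per unit of net cost, so contributing nothing is still dominant.
At the Nash equilibrium no one contributes; group total payoff = 6 × 35 = 210.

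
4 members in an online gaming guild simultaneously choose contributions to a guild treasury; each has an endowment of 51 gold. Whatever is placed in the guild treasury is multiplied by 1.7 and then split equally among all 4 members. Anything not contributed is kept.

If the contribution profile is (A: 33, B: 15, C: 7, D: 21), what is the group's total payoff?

257.20 gold

Total contributed: 33 + 15 + 7 + 21 = 76; total kept: 4 × 51 − 76 = 128.
The guild treasury pays out 1.7 × 76 = 129.20 in aggregate.
Group total = 128 + 129.20 = 257.20.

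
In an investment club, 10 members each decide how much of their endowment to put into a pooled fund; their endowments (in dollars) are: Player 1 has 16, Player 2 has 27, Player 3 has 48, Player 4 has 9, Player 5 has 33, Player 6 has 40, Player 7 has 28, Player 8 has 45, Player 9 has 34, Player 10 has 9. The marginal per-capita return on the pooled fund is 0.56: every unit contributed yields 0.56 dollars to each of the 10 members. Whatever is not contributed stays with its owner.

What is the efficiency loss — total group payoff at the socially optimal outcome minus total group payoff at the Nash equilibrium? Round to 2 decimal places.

1329.40 dollars

The private return per contributed unit is 0.56 < 1 for everyone, so the Nash equilibrium is zero contribution and the group total is Σ E_j = 16 + 27 + 48 + 9 + 33 + 40 + 28 + 45 + 34 + 9 = 289.
Each contributed unit returns 5.600 to the group, so the social optimum is full contribution by everyone: group total = 5.600 × 289 = 1618.40.
Efficiency loss = (5.600 − 1) × 289 = 1329.40.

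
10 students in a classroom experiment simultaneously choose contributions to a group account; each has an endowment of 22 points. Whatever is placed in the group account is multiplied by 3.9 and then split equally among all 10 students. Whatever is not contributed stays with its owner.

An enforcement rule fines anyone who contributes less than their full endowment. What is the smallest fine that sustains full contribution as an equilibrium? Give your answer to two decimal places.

Given the others contribute fully, the best deviation is to contribute 0 (any partial contribution still incurs the fine and gives up units whose private return 0.3900 is below 1).
Deviating from 22 to 0 saves 22 points but forfeits the deviator's share of the drop in the group account: 3.9/10 × 22 = 8.58.
So the deviation gain is 22 − 8.58 = 13.42, and the fine must be at least 13.42 points to wipe it out.

13.42 points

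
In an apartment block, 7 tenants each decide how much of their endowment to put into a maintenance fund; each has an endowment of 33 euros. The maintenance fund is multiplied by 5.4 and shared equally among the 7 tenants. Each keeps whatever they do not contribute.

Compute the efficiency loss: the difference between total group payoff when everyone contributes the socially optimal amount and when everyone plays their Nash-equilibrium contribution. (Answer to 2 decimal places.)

Each contributed unit returns 5.4/7 = 0.7714 to its contributor — below 1 — so contributing 0 is dominant for every player. At the Nash equilibrium everyone keeps their 33, and the group total is 7 × 33 = 231.
Each contributed unit returns 5.400 to the group as a whole (0.7714 to each of 7 players), which exceeds 1, so the social optimum is full contribution: group total = 5.400 × 231 = 1247.40.
Efficiency loss = 1247.40 − 231 = 1016.40.

1016.40 euros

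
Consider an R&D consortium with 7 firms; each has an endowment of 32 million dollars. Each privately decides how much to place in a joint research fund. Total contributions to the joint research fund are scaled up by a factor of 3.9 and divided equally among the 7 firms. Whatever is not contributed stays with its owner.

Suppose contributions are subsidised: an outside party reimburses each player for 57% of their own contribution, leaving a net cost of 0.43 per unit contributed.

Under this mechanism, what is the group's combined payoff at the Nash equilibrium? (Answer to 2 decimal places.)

With the mechanism, a contributed unit returns (3.9/7) / 0.43 = 1.2957 per unit of net cost to the contributor — now above 1 — so contributing fully is weakly dominant for every player.
So the Nash equilibrium is full contribution by all 7; the group earns 7 × (32 × 0.57 + 3.9 × 32) = 1001.28.

1001.28 million dollars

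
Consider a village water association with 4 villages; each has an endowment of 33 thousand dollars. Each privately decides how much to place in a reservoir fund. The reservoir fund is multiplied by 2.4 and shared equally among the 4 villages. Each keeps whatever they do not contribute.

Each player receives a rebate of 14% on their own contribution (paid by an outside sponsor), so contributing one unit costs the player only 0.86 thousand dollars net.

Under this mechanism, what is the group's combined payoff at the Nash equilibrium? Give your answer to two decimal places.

132.00 thousand dollars

With the mechanism, a contributed unit returns (2.4/4) / 0.86 = 0.6977 per unit of net cost — still below 1 — so contributing 0 remains dominant for every player.
At the Nash equilibrium no one contributes; group total payoff = 4 × 33 = 132.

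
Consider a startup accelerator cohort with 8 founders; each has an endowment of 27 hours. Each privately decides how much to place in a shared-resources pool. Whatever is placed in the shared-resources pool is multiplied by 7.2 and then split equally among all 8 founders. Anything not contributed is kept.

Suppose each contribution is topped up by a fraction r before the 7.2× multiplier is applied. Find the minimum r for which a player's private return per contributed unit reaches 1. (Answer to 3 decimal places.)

With matching at rate r, one contributed unit becomes (1 + r) in the shared-resources pool and returns 7.2 × (1 + r) / 8 to the contributor.
Setting this equal to 1: 1 + r = 8/7.2 = 1.1111.
So the minimum matching rate is r = 1.1111 − 1 = 0.111.

0.111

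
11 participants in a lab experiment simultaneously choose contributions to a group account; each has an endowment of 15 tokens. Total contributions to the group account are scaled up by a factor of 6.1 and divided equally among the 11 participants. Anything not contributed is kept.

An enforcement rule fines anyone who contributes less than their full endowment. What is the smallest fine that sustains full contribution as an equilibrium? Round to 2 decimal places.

6.68 tokens

Given the others contribute fully, the best deviation is to contribute 0 (any partial contribution still incurs the fine and gives up units whose private return 0.5545 is below 1).
Deviating from 15 to 0 saves 15 tokens but forfeits the deviator's share of the drop in the group account: 6.1/11 × 15 = 8.32.
So the deviation gain is 15 − 8.32 = 6.68, and the fine must be at least 6.68 tokens to wipe it out.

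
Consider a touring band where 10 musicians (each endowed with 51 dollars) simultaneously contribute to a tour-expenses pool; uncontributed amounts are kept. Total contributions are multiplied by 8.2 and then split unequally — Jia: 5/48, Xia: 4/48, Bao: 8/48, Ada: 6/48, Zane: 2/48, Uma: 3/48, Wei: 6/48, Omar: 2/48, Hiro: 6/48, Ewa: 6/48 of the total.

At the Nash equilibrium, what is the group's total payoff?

2346.00 dollars

Each unit j contributes comes back to j as 8.2 × (j's share), so j prefers to contribute only if that share exceeds 1/8.2 = 0.1220; otherwise keeping the unit dominates.
Bao, Ada, Wei, Hiro and Ewa are above the threshold, contributing 51 each; the remaining 5 contribute 0. Total contributed: 255.
The tour-expenses pool pays out 8.2 × 255 = 2091.00 in total (split across the unequal shares, but the aggregate is all that matters for the group sum).
The 5 free-riders keep 51 each, adding 255. Group total = 255 + 2091.00 = 2346.00.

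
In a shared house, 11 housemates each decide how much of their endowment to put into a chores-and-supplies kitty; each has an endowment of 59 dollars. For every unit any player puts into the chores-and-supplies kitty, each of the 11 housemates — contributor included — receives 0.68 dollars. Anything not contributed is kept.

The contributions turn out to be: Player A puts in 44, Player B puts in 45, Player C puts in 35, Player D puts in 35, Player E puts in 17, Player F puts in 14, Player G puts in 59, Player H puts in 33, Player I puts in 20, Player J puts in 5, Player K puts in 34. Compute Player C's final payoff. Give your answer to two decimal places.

Total contributed: 44 + 45 + 35 + 35 + 17 + 14 + 59 + 33 + 20 + 5 + 34 = 341.
Each receives 0.68 × 341 = 231.88 from the chores-and-supplies kitty.
Player C keeps 59 − 35 = 24, so Player C's payoff is 24 + 231.88 = 255.88.

255.88 dollars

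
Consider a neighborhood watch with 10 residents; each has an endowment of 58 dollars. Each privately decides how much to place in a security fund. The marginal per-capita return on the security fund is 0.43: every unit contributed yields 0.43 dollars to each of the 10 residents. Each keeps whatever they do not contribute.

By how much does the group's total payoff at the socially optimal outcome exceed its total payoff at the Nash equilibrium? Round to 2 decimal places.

The private return per contributed unit is 0.43 < 1, so contributing 0 is dominant for every player. At the Nash equilibrium everyone keeps their 58, and the group total is 10 × 58 = 580.
Each contributed unit returns 4.300 to the group as a whole (0.43 to each of 10 players), which exceeds 1, so the social optimum is full contribution: group total = 4.300 × 580 = 2494.00.
Efficiency loss = 2494.00 − 580 = 1914.00.

1914.00 dollars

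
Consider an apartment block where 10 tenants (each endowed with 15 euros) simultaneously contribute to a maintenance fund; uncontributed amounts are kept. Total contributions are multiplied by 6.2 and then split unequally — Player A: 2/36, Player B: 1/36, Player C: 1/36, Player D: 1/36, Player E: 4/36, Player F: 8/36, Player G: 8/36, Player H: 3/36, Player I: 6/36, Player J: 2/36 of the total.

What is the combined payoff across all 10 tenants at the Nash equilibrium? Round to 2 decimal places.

384.00 euros

Player j's private return per contributed unit is 6.2 × (j's share). Contributing is weakly dominant for j when that share is at least 1/6.2 = 0.1613, and contributing 0 is dominant otherwise.
The shares above 0.1613 belong to Player F, Player G and Player I, contributing 15 each; the remaining 7 contribute 0. Total contributed: 45.
The maintenance fund pays out 6.2 × 45 = 279.00 in total (split across the unequal shares, but the aggregate is all that matters for the group sum).
The 7 free-riders keep 15 each, adding 105. Group total = 105 + 279.00 = 384.00.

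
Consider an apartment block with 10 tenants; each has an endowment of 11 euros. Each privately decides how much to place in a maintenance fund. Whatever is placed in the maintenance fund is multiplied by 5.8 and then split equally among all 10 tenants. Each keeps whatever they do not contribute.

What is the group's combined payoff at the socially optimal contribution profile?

Each contributed unit returns 5.800 to the group as a whole (0.5800 to each of 10 players), which exceeds 1, so the social optimum is full contribution: group total = 5.800 × 110 = 638.00.

638.00 euros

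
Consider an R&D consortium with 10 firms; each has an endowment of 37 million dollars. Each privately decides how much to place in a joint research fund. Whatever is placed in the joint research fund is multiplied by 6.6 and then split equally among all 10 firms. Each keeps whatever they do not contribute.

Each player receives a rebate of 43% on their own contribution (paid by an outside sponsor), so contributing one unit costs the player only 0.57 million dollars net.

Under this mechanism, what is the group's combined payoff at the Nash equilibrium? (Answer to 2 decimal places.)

The effective private return per unit is now (6.6/10) / 0.57 = 1.1579 > 1, so every player's dominant strategy flips to full contribution.
So the Nash equilibrium is full contribution by all 10; the group earns 10 × (37 × 0.43 + 6.6 × 37) = 2601.10.

2601.10 million dollars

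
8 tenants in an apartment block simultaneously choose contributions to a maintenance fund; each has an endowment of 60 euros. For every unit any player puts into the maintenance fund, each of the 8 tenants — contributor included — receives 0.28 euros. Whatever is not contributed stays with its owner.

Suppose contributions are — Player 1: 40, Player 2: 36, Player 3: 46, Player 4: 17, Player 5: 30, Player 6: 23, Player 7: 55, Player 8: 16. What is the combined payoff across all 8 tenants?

Total contributed: 40 + 36 + 46 + 17 + 30 + 23 + 55 + 16 = 263; total kept: 8 × 60 − 263 = 217.
The maintenance fund pays out 0.28 × 8 × 263 = 589.12 in aggregate.
Group total = 217 + 589.12 = 806.12.

806.12 euros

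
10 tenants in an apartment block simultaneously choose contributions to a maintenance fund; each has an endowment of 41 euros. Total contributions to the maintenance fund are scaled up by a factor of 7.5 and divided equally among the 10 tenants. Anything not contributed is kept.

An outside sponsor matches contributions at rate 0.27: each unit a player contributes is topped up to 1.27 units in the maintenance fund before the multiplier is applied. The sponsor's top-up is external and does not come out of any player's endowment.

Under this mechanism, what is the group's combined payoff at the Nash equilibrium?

410.00 euros

With the mechanism, a contributed unit returns 7.5 × 1.27 / 10 = 0.9525 per unit of net cost — still below 1 — so contributing 0 remains dominant for every player.
Everyone keeps their endowment and the group total is 10 × 41 = 410.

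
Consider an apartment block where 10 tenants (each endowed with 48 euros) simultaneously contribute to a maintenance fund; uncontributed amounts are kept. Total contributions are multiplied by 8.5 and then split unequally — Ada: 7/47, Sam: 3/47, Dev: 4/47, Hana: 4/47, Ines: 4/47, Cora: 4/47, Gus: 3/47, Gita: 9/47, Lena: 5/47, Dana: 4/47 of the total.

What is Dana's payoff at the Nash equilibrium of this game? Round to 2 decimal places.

Each unit j contributes comes back to j as 8.5 × (j's share), so j prefers to contribute only if that share exceeds 1/8.5 = 0.1176; otherwise keeping the unit dominates.
Ada and Gita are above the threshold, contributing 48 each; the remaining 8 contribute 0. Total contributed: 96.
Dana keeps 48 and receives 8.5 × 96 × 4/47 = 69.45 from the maintenance fund, for a payoff of 117.45.

117.45 euros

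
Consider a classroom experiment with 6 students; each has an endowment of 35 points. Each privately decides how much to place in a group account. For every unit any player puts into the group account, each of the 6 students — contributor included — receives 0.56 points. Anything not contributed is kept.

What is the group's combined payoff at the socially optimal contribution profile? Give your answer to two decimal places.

705.60 points

Each contributed unit returns 3.360 to the group as a whole (0.56 to each of 6 players), which exceeds 1, so the social optimum is full contribution: group total = 3.360 × 210 = 705.60.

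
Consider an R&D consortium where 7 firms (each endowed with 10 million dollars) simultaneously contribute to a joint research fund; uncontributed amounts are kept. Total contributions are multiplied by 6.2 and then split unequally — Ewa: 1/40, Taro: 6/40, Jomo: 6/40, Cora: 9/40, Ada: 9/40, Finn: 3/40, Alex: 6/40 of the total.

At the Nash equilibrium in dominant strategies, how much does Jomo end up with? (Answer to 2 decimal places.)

28.60 million dollars

For player j, contributing a unit is worthwhile iff 6.2 × (j's share) ≥ 1, i.e. iff j's share is at least 0.1613.
Cora and Ada are above the threshold, contributing 10 each; the remaining 5 contribute 0. Total contributed: 20.
Jomo keeps 10 and receives 6.2 × 20 × 6/40 = 18.60 from the joint research fund, for a payoff of 28.60.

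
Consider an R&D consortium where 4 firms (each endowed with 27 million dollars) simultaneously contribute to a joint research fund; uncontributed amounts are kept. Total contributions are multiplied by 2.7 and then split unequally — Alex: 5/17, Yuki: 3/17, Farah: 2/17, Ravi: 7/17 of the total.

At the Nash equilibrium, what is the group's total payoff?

Each unit j contributes comes back to j as 2.7 × (j's share), so j prefers to contribute only if that share exceeds 1/2.7 = 0.3704; otherwise keeping the unit dominates.
Ravi alone (share 7/17) is above the threshold, contributing 27; the remaining 3 contribute 0. Total contributed: 27.
The joint research fund pays out 2.7 × 27 = 72.90 in total (split across the unequal shares, but the aggregate is all that matters for the group sum).
The 3 free-riders keep 27 each, adding 81. Group total = 81 + 72.90 = 153.90.

153.90 million dollars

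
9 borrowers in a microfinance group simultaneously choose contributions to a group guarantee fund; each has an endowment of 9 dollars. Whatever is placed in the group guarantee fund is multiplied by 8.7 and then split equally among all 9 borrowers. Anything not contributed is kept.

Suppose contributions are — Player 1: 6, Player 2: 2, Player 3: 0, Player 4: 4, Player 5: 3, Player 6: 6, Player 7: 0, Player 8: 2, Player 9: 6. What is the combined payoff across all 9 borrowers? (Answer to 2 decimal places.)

304.30 dollars

Total contributed: 6 + 2 + 0 + 4 + 3 + 6 + 0 + 2 + 6 = 29; total kept: 9 × 9 − 29 = 52.
The group guarantee fund pays out 8.7 × 29 = 252.30 in aggregate.
Group total = 52 + 252.30 = 304.30.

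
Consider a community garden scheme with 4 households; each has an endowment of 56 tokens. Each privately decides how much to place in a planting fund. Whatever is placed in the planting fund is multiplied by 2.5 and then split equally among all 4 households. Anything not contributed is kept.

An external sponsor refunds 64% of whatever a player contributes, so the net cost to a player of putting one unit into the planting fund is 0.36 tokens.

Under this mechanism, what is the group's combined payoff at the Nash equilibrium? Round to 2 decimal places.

The effective private return per unit is now (2.5/4) / 0.36 = 1.7361 > 1, so every player's dominant strategy flips to full contribution.
At the Nash equilibrium everyone contributes 56. Group total payoff = 4 × (56 × 0.64 + 2.5 × 56) = 703.36.

703.36 tokens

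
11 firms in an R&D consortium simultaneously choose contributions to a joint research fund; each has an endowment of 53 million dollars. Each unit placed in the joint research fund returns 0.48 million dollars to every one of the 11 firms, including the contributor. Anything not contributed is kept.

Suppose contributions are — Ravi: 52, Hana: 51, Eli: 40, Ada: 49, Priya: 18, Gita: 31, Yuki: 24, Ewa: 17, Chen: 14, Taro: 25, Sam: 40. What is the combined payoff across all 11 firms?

2128.08 million dollars

Total contributed: 52 + 51 + 40 + 49 + 18 + 31 + 24 + 17 + 14 + 25 + 40 = 361; total kept: 11 × 53 − 361 = 222.
The joint research fund pays out 0.48 × 11 × 361 = 1906.08 in aggregate.
Group total = 222 + 1906.08 = 2128.08.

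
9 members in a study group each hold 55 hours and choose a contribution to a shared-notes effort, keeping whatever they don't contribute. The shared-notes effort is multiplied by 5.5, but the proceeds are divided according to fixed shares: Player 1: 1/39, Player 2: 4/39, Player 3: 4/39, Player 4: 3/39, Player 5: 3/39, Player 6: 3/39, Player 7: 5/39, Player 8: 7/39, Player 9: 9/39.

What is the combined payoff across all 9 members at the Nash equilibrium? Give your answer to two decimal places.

742.50 hours

Each unit j contributes comes back to j as 5.5 × (j's share), so j prefers to contribute only if that share exceeds 1/5.5 = 0.1818; otherwise keeping the unit dominates.
Only Player 9 (9/39) clears that bar, contributing 55; the remaining 8 contribute 0. Total contributed: 55.
The shared-notes effort pays out 5.5 × 55 = 302.50 in total (split across the unequal shares, but the aggregate is all that matters for the group sum).
The 8 free-riders keep 55 each, adding 440. Group total = 440 + 302.50 = 742.50.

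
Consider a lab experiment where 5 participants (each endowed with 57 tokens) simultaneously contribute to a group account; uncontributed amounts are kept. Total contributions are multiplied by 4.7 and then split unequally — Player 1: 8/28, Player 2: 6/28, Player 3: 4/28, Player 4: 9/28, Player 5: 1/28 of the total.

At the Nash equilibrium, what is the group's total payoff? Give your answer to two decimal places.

For player j, contributing a unit is worthwhile iff 4.7 × (j's share) ≥ 1, i.e. iff j's share is at least 0.2128.
Player 1, Player 2 and Player 4 are above the threshold, contributing 57 each; the remaining 2 contribute 0. Total contributed: 171.
The group account pays out 4.7 × 171 = 803.70 in total (split across the unequal shares, but the aggregate is all that matters for the group sum).
The 2 free-riders keep 57 each, adding 114. Group total = 114 + 803.70 = 917.70.

917.70 tokens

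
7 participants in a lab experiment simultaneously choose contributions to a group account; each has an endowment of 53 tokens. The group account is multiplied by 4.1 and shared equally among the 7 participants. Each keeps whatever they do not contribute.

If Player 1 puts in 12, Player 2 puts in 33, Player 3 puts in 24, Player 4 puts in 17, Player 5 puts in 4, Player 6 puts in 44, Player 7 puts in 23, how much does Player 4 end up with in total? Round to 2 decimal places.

Total contributed: 12 + 33 + 24 + 17 + 4 + 44 + 23 = 157.
Each receives 4.1 × 157 / 7 = 91.96 from the group account.
Player 4 keeps 53 − 17 = 36, so Player 4's payoff is 36 + 91.96 = 127.96.

127.96 tokens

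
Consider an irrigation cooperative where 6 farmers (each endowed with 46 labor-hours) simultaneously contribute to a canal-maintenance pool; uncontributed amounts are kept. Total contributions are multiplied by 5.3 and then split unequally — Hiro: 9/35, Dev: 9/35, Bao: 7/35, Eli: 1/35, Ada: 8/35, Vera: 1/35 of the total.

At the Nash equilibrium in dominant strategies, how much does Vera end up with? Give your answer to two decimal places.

Each unit j contributes comes back to j as 5.3 × (j's share), so j prefers to contribute only if that share exceeds 1/5.3 = 0.1887; otherwise keeping the unit dominates.
Hiro, Dev, Bao and Ada are above the threshold, contributing 46 each; the remaining 2 contribute 0. Total contributed: 184.
Vera keeps 46 and receives 5.3 × 184 × 1/35 = 27.86 from the canal-maintenance pool, for a payoff of 73.86.

73.86 labor-hours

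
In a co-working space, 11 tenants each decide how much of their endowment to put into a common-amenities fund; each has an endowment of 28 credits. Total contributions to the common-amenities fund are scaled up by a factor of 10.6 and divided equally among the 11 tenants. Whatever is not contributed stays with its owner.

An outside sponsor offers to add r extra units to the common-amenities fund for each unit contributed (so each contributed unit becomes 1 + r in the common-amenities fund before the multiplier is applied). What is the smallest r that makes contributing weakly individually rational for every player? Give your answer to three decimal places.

0.038

With matching at rate r, one contributed unit becomes (1 + r) in the common-amenities fund and returns 10.6 × (1 + r) / 11 to the contributor.
Setting this equal to 1: 1 + r = 11/10.6 = 1.0377.
So the minimum matching rate is r = 1.0377 − 1 = 0.038.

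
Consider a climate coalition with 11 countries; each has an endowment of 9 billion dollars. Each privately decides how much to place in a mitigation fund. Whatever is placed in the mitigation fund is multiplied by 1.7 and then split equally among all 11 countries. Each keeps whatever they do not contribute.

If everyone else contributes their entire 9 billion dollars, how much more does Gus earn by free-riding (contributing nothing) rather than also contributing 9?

Switching from a contribution of 9 to 0 lets Gus keep an extra 9 billion dollars, but lowers the mitigation fund by 9, which costs Gus their own share of that drop: 1.7/11 × 9 = 1.39.
Net gain = 9 − 1.39 = 7.61. The private return per contributed unit (0.1545) is below 1, so free-riding is indeed the best response regardless of what the others do.

7.61 billion dollars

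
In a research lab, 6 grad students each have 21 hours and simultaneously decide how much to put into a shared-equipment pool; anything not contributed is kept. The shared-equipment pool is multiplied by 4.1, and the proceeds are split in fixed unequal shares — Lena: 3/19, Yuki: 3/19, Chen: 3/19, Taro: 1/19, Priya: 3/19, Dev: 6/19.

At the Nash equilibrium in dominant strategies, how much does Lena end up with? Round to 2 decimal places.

34.59 hours

For player j, contributing a unit is worthwhile iff 4.1 × (j's share) ≥ 1, i.e. iff j's share is at least 0.2439.
Only Dev (6/19) clears that bar, contributing 21; the remaining 5 contribute 0. Total contributed: 21.
Lena keeps 21 and receives 4.1 × 21 × 3/19 = 13.59 from the shared-equipment pool, for a payoff of 34.59.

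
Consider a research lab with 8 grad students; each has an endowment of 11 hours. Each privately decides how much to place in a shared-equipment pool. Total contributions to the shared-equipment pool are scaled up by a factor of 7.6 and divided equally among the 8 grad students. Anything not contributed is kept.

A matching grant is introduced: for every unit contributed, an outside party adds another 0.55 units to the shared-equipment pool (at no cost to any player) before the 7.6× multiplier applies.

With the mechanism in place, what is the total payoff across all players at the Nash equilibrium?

1036.64 hours

Under the mechanism each unit contributed yields 7.6 × 1.55 / 8 = 1.4725 back to its contributor per unit of net cost, which exceeds 1, making full contribution the dominant choice for everyone.
At the Nash equilibrium everyone contributes 11. Group total payoff = 7.6 × 1.55 × 88 = 1036.64.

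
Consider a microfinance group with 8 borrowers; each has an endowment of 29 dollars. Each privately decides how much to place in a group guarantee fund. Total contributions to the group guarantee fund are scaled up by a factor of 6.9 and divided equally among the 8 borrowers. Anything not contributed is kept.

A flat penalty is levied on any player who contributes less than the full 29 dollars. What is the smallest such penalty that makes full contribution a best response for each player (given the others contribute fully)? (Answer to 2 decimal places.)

3.99 dollars

Given the others contribute fully, the best deviation is to contribute 0 (any partial contribution still incurs the fine and gives up units whose private return 0.8625 is below 1).
Deviating from 29 to 0 saves 29 dollars but forfeits the deviator's share of the drop in the group guarantee fund: 6.9/8 × 29 = 25.01.
So the deviation gain is 29 − 25.01 = 3.99, and the fine must be at least 3.99 dollars to wipe it out.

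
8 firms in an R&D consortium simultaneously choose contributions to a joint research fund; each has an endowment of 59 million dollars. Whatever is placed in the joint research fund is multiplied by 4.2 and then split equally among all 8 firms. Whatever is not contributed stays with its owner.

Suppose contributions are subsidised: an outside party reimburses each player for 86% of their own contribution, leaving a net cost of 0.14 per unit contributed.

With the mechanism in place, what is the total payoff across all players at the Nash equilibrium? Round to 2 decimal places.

Under the mechanism each unit contributed yields (4.2/8) / 0.14 = 3.7500 back to its contributor per unit of net cost, which exceeds 1, making full contribution the dominant choice for everyone.
So the Nash equilibrium is full contribution by all 8; the group earns 8 × (59 × 0.86 + 4.2 × 59) = 2388.32.

2388.32 million dollars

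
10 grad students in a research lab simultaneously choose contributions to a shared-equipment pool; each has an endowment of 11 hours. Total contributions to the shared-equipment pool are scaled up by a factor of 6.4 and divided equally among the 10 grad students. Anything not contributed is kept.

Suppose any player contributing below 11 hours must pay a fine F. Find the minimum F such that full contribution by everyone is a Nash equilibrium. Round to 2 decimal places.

3.96 hours

Given the others contribute fully, the best deviation is to contribute 0 (any partial contribution still incurs the fine and gives up units whose private return 0.6400 is below 1).
Deviating from 11 to 0 saves 11 hours but forfeits the deviator's share of the drop in the shared-equipment pool: 6.4/10 × 11 = 7.04.
So the deviation gain is 11 − 7.04 = 3.96, and the fine must be at least 3.96 hours to wipe it out.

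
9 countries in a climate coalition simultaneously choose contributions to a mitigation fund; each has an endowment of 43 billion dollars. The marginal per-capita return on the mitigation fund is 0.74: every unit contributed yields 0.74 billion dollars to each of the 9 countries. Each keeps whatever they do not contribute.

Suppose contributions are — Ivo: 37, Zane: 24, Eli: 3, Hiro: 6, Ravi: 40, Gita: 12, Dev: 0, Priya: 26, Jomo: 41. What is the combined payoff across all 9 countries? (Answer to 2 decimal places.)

Total contributed: 37 + 24 + 3 + 6 + 40 + 12 + 0 + 26 + 41 = 189; total kept: 9 × 43 − 189 = 198.
The mitigation fund pays out 0.74 × 9 × 189 = 1258.74 in aggregate.
Group total = 198 + 1258.74 = 1456.74.

1456.74 billion dollars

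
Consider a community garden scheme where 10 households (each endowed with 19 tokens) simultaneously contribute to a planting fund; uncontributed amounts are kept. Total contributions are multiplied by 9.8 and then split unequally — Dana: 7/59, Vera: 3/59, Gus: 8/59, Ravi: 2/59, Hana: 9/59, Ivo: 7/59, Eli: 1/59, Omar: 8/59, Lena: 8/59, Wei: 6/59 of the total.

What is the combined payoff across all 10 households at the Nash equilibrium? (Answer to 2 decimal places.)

Player j's private return per contributed unit is 9.8 × (j's share). Contributing is weakly dominant for j when that share is at least 1/9.8 = 0.1020, and contributing 0 is dominant otherwise.
Dana, Gus, Hana, Ivo, Omar and Lena clear that bar, contributing 19 each; the remaining 4 contribute 0. Total contributed: 114.
The planting fund pays out 9.8 × 114 = 1117.20 in total (split across the unequal shares, but the aggregate is all that matters for the group sum).
The 4 free-riders keep 19 each, adding 76. Group total = 76 + 1117.20 = 1193.20.

1193.20 tokens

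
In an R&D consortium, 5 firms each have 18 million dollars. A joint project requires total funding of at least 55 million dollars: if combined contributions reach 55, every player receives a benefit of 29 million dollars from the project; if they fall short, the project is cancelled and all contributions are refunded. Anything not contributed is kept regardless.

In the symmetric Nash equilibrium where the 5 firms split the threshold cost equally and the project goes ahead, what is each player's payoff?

36 million dollars

Equal share of the threshold: 55/5 = 11.
At this profile no one gains by cutting their contribution: any cut drops the total below 55, the project is cancelled, contributions are refunded, and the deviator ends with 18, which is less than 18 − 11 + 29 = 36. Contributing more than 11 just wastes the excess. So contributing exactly 11 is a best response.
Each player's payoff: 18 − 11 + 29 = 36.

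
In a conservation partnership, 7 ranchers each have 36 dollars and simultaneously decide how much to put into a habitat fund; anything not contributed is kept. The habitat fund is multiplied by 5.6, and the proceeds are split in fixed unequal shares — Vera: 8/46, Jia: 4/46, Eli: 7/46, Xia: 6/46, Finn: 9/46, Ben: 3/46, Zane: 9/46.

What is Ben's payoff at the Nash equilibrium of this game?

Player j's private return per contributed unit is 5.6 × (j's share). Contributing is weakly dominant for j when that share is at least 1/5.6 = 0.1786, and contributing 0 is dominant otherwise.
Finn and Zane are above the threshold, contributing 36 each; the remaining 5 contribute 0. Total contributed: 72.
Ben keeps 36 and receives 5.6 × 72 × 3/46 = 26.30 from the habitat fund, for a payoff of 62.30.

62.30 dollars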